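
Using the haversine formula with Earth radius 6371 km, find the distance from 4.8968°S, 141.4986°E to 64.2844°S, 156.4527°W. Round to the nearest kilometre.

8203 km

Δλ = -156.4527 − 141.4986 = -297.9513°; wrapped into (−180°, 180°]: 62.0487°.
Δφ = -64.2844 − -4.8968 = -59.3876°.
a = sin²(Δφ/2) + cos φ₁ · cos φ₂ · sin²(Δλ/2) = 0.360228.
c = 2·atan2(√a, √(1−a)) = 1.28748 rad → d = 6371·c ≈ 8202.51 km.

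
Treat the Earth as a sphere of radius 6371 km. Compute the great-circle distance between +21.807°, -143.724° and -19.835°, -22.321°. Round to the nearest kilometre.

13958 km

Δλ = -22.321 − -143.724 = 121.403°.
Δφ = -19.835 − 21.807 = -41.642°.
a = sin²(Δφ/2) + cos φ₁ · cos φ₂ · sin²(Δλ/2) = 0.790558.
c = 2·atan2(√a, √(1−a)) = 2.19090 rad → d = 6371·c ≈ 13958.20 km.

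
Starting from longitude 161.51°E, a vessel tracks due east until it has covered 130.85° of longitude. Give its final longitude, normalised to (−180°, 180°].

67.64°W

Start at +161.51°; shift +130.85° → +292.36°.
+292.36° lies outside (−180°, 180°]; subtract 360° → -67.64°.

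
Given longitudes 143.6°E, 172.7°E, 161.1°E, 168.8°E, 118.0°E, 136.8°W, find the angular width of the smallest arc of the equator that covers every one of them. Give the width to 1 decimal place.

105.2°

Sort the longitudes: -136.8°, +118.0°, +143.6°, +161.1°, +168.8°, +172.7°.
Eastward gaps between consecutive values (wrapping around): 254.8°, 25.6°, 17.5°, 7.7°, 3.9°, 50.5°.
Largest gap = 254.8° ⇒ minimal covering band is its complement: 360° − 254.8° = 105.2°.
Band runs from +118.0° eastward to -136.8°, crossing the antimeridian.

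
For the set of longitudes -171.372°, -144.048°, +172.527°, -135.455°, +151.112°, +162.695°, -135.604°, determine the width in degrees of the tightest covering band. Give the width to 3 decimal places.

73.433°

Sort the longitudes: -171.372°, -144.048°, -135.604°, -135.455°, +151.112°, +162.695°, +172.527°.
Eastward gaps between consecutive values (wrapping around): 27.324°, 8.444°, 0.149°, 286.567°, 11.583°, 9.832°, 16.101°.
Largest gap = 286.567° ⇒ minimal covering band is its complement: 360° − 286.567° = 73.433°.
Band runs from +151.112° eastward to -135.455°, crossing the antimeridian.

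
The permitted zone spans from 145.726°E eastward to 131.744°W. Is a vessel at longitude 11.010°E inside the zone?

Band width going east from +145.726° to -131.744°: ((-131.744 − 145.726) mod 360) = 82.530°.
Offset of +11.010° east of the west edge: ((11.010 − 145.726) mod 360) = 225.284°.
225.284° > 82.530° ⇒ outside.

No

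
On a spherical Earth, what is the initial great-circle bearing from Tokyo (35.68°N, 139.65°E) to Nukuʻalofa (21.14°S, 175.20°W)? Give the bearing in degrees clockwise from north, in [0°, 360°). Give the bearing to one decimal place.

135.7°

Δλ = -175.20 − 139.65 = -314.85°; wrapped into (−180°, 180°]: 45.15°.
θ = atan2( sin Δλ · cos φ₂ , cos φ₁ · sin φ₂ − sin φ₁ · cos φ₂ · cos Δλ )
  = atan2(0.66124, -0.67661) = 135.658° → normalised to [0°, 360°): 135.658°.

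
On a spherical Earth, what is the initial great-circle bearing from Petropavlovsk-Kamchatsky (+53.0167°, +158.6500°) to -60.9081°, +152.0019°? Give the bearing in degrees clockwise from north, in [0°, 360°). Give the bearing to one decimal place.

Δλ = 152.0019 − 158.6500 = -6.6481°.
θ = atan2( sin Δλ · cos φ₂ , cos φ₁ · sin φ₂ − sin φ₁ · cos φ₂ · cos Δλ )
  = atan2(-0.05629, -0.91147) = -176.466° → normalised to [0°, 360°): 183.534°.

183.5°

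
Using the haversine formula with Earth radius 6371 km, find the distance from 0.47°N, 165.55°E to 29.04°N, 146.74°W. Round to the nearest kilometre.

5969 km

Δλ = -146.74 − 165.55 = -312.29°; wrapped into (−180°, 180°]: 47.71°.
Δφ = 29.04 − 0.47 = 28.57°.
a = sin²(Δφ/2) + cos φ₁ · cos φ₂ · sin²(Δλ/2) = 0.203874.
c = 2·atan2(√a, √(1−a)) = 0.93695 rad → d = 6371·c ≈ 5969.29 km.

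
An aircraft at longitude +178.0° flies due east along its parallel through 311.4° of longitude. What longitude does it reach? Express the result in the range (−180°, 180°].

Start at +178.0°; shift +311.4° → +489.4°.
+489.4° lies outside (−180°, 180°]; subtract 360° → +129.4°.

+129.4°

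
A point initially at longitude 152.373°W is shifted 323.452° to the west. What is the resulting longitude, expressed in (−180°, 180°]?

115.825°W

Start at -152.373°; shift −323.452° → -475.825°.
-475.825° lies outside (−180°, 180°]; add 360° → -115.825°.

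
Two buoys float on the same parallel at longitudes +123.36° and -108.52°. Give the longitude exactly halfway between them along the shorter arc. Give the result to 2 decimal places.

Signed shortest Δλ from +123.36° to -108.52° is +128.12°.
Midpoint longitude = +123.36° + (+128.12°)/2 = +123.36° + 64.06° = +187.42°.
Normalise into (−180°, 180°]: -172.58°.
(The naïve average (+123.36 + -108.52)/2 = 7.42° is on the wrong side of the globe.)

-172.58°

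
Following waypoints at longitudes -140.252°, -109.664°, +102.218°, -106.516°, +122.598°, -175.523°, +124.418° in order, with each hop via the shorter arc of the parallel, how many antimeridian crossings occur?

Leg 1: -140.252° → -109.664°, shortest Δλ = 30.588° (east) — does not cross 180°.
Leg 2: -109.664° → +102.218°, shortest Δλ = -148.118° (west) — crosses 180°.
Leg 3: +102.218° → -106.516°, shortest Δλ = 151.266° (east) — crosses 180°.
Leg 4: -106.516° → +122.598°, shortest Δλ = -130.886° (west) — crosses 180°.
Leg 5: +122.598° → -175.523°, shortest Δλ = 61.879° (east) — crosses 180°.
Leg 6: -175.523° → +124.418°, shortest Δλ = -60.059° (west) — crosses 180°.
Total crossings: 5.

5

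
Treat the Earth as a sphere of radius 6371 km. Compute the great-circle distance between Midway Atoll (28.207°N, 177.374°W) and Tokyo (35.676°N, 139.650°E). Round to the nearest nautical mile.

2217 nmi

Δλ = 139.650 − -177.374 = 317.024°; wrapped into (−180°, 180°]: -42.976°.
Δφ = 35.676 − 28.207 = 7.469°.
a = sin²(Δφ/2) + cos φ₁ · cos φ₂ · sin²(Δλ/2) = 0.100297.
c = 2·atan2(√a, √(1−a)) = 0.64449 rad → d = 6371·c ≈ 4106.04 km ≈ 2217.09 nmi.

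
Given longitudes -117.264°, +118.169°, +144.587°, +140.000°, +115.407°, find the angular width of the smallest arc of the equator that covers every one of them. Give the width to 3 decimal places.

Sort the longitudes: -117.264°, +115.407°, +118.169°, +140.000°, +144.587°.
Eastward gaps between consecutive values (wrapping around): 232.671°, 2.762°, 21.831°, 4.587°, 98.149°.
Largest gap = 232.671° ⇒ minimal covering band is its complement: 360° − 232.671° = 127.329°.
Band runs from +115.407° eastward to -117.264°, crossing the antimeridian.

127.329°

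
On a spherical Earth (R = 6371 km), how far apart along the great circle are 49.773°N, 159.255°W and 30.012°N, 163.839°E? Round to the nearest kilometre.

Δλ = 163.839 − -159.255 = 323.094°; wrapped into (−180°, 180°]: -36.906°.
Δφ = 30.012 − 49.773 = -19.761°.
a = sin²(Δφ/2) + cos φ₁ · cos φ₂ · sin²(Δλ/2) = 0.085473.
c = 2·atan2(√a, √(1−a)) = 0.59338 rad → d = 6371·c ≈ 3780.44 km.

3780 km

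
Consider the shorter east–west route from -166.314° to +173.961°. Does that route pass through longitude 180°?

Naïve |173.961 − -166.314| = 340.275° > 180°, so the shorter arc goes the other way round — across 180°.
Signed shortest Δλ = ((173.961 − -166.314 + 180) mod 360) − 180 = -19.725°.
Going west by 19.725° from -166.314° passes through 180° before reaching +173.961°.

Yes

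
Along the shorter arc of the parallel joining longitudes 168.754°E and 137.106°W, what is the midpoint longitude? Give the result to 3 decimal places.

164.176°W

Signed shortest Δλ from +168.754° to -137.106° is +54.140°.
Midpoint longitude = +168.754° + (+54.140°)/2 = +168.754° + 27.070° = +195.824°.
Normalise into (−180°, 180°]: -164.176°.
(The naïve average (+168.754 + -137.106)/2 = 15.824° is on the wrong side of the globe.)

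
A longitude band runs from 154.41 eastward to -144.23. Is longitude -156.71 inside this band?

Band width going east from +154.41° to -144.23°: ((-144.23 − 154.41) mod 360) = 61.36°.
Offset of -156.71° east of the west edge: ((-156.71 − 154.41) mod 360) = 48.88°.
48.88° ≤ 61.36° ⇒ inside.

Yes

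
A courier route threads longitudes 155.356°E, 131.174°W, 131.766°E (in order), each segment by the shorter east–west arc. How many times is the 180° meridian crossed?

2

Leg 1: +155.356° → -131.174°, shortest Δλ = 73.47° (east) — crosses 180°.
Leg 2: -131.174° → +131.766°, shortest Δλ = -97.06° (west) — crosses 180°.
Total crossings: 2.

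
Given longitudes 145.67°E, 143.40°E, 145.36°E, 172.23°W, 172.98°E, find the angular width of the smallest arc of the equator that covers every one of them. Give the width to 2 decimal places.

44.37°

Sort the longitudes: -172.23°, +143.40°, +145.36°, +145.67°, +172.98°.
Eastward gaps between consecutive values (wrapping around): 315.63°, 1.96°, 0.31°, 27.31°, 14.79°.
Largest gap = 315.63° ⇒ minimal covering band is its complement: 360° − 315.63° = 44.37°.
Band runs from +143.40° eastward to -172.23°, crossing the antimeridian.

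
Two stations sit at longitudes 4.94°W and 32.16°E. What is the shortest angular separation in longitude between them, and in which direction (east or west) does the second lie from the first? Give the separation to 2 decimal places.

37.10° east

Raw difference: 32.16 − -4.94 = 37.1°.
Normalise into (−180°, 180°]: 37.1° stays 37.1°.
Positive ⇒ the second point lies to the east; separation 37.10°.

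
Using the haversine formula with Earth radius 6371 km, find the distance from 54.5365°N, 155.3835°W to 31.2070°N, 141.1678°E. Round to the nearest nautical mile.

Δλ = 141.1678 − -155.3835 = 296.5513°; wrapped into (−180°, 180°]: -63.4487°.
Δφ = 31.2070 − 54.5365 = -23.3295°.
a = sin²(Δφ/2) + cos φ₁ · cos φ₂ · sin²(Δλ/2) = 0.178087.
c = 2·atan2(√a, √(1−a)) = 0.87131 rad → d = 6371·c ≈ 5551.11 km ≈ 2997.36 nmi.

2997 nmi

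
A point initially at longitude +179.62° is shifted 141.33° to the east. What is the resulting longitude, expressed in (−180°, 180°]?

-39.05°

Start at +179.62°; shift +141.33° → +320.95°.
+320.95° lies outside (−180°, 180°]; subtract 360° → -39.05°.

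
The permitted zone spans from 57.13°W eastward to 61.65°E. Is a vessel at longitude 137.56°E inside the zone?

Band width going east from -57.13° to +61.65°: ((61.65 − -57.13) mod 360) = 118.78°.
Offset of +137.56° east of the west edge: ((137.56 − -57.13) mod 360) = 194.69°.
194.69° > 118.78° ⇒ outside.

No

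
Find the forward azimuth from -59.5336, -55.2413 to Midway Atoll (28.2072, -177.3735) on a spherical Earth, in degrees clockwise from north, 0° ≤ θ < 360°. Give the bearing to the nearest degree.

258°

Δλ = -177.3735 − -55.2413 = -122.1322°.
θ = atan2( sin Δλ · cos φ₂ , cos φ₁ · sin φ₂ − sin φ₁ · cos φ₂ · cos Δλ )
  = atan2(-0.74626, -0.16434) = -102.419° → normalised to [0°, 360°): 257.581°.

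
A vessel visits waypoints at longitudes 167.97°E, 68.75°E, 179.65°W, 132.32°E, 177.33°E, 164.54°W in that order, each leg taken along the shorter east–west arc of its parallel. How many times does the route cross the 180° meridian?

3

Leg 1: +167.97° → +68.75°, shortest Δλ = -99.22° (west) — does not cross 180°.
Leg 2: +68.75° → -179.65°, shortest Δλ = 111.6° (east) — crosses 180°.
Leg 3: -179.65° → +132.32°, shortest Δλ = -48.03° (west) — crosses 180°.
Leg 4: +132.32° → +177.33°, shortest Δλ = 45.01° (east) — does not cross 180°.
Leg 5: +177.33° → -164.54°, shortest Δλ = 18.13° (east) — crosses 180°.
Total crossings: 3.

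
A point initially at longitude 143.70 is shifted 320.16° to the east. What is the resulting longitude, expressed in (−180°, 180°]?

Start at +143.70°; shift +320.16° → +463.86°.
+463.86° lies outside (−180°, 180°]; subtract 360° → +103.86°.

+103.86°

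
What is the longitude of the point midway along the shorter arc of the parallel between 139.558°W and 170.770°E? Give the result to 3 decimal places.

164.394°W

Signed shortest Δλ from -139.558° to +170.770° is -49.672°.
Midpoint longitude = -139.558° + (-49.672°)/2 = -139.558° − 24.836° = -164.394°.
(The naïve average (-139.558 + +170.770)/2 = 15.606° is on the wrong side of the globe.)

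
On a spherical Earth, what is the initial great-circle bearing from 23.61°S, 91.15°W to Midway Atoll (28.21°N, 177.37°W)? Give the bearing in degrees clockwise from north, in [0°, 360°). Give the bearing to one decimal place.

Δλ = -177.37 − -91.15 = -86.22°.
θ = atan2( sin Δλ · cos φ₂ , cos φ₁ · sin φ₂ − sin φ₁ · cos φ₂ · cos Δλ )
  = atan2(-0.87930, 0.45640) = -62.568° → normalised to [0°, 360°): 297.432°.

297.4°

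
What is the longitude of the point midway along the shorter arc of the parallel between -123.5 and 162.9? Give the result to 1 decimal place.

-160.3°

Signed shortest Δλ from -123.5° to +162.9° is -73.6°.
Midpoint longitude = -123.5° + (-73.6°)/2 = -123.5° − 36.8° = -160.3°.
(The naïve average (-123.5 + +162.9)/2 = 19.7° is on the wrong side of the globe.)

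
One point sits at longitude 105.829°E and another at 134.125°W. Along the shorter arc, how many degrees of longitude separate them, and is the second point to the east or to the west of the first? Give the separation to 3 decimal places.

120.046° east

Raw difference: -134.125 − 105.829 = -239.954°.
Normalise into (−180°, 180°]: -239.954° + 360° = 120.046°.
Positive ⇒ the second point lies to the east; separation 120.046°.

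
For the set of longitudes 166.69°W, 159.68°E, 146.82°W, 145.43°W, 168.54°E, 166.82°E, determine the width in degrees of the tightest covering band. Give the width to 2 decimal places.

Sort the longitudes: -166.69°, -146.82°, -145.43°, +159.68°, +166.82°, +168.54°.
Eastward gaps between consecutive values (wrapping around): 19.87°, 1.39°, 305.11°, 7.14°, 1.72°, 24.77°.
Largest gap = 305.11° ⇒ minimal covering band is its complement: 360° − 305.11° = 54.89°.
Band runs from +159.68° eastward to -145.43°, crossing the antimeridian.

54.89°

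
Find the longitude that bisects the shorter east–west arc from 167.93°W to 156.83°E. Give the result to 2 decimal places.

174.45°E

Signed shortest Δλ from -167.93° to +156.83° is -35.24°.
Midpoint longitude = -167.93° + (-35.24°)/2 = -167.93° − 17.62° = -185.55°.
Normalise into (−180°, 180°]: +174.45°.
(The naïve average (-167.93 + +156.83)/2 = -5.55° is on the wrong side of the globe.)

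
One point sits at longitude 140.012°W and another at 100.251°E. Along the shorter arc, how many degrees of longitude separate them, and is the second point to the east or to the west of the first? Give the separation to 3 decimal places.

119.737° west

Raw difference: 100.251 − -140.012 = 240.263°.
Normalise into (−180°, 180°]: 240.263° − 360° = -119.737°.
Negative ⇒ the second point lies to the west; separation 119.737°.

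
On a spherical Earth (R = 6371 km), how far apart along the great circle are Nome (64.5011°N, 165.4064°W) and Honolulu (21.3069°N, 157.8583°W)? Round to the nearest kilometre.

Δλ = -157.8583 − -165.4064 = 7.5481°.
Δφ = 21.3069 − 64.5011 = -43.1942°.
a = sin²(Δφ/2) + cos φ₁ · cos φ₂ · sin²(Δλ/2) = 0.137219.
c = 2·atan2(√a, √(1−a)) = 0.75894 rad → d = 6371·c ≈ 4835.24 km.

4835 km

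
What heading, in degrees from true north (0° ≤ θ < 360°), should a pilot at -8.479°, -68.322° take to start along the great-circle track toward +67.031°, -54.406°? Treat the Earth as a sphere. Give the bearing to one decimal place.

5.5°

Δλ = -54.406 − -68.322 = 13.916°.
θ = atan2( sin Δλ · cos φ₂ , cos φ₁ · sin φ₂ − sin φ₁ · cos φ₂ · cos Δλ )
  = atan2(0.09385, 0.96650) = 5.546° → normalised to [0°, 360°): 5.546°.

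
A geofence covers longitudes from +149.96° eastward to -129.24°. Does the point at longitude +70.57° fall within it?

Band width going east from +149.96° to -129.24°: ((-129.24 − 149.96) mod 360) = 80.80°.
Offset of +70.57° east of the west edge: ((70.57 − 149.96) mod 360) = 280.61°.
280.61° > 80.80° ⇒ outside.

No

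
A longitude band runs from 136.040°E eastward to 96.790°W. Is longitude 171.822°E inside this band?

Yes

Band width going east from +136.040° to -96.790°: ((-96.790 − 136.040) mod 360) = 127.170°.
Offset of +171.822° east of the west edge: ((171.822 − 136.040) mod 360) = 35.782°.
35.782° ≤ 127.170° ⇒ inside.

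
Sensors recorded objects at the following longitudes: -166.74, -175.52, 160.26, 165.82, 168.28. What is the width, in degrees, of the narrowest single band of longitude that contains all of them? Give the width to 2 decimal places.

33.00°

Sort the longitudes: -175.52°, -166.74°, +160.26°, +165.82°, +168.28°.
Eastward gaps between consecutive values (wrapping around): 8.78°, 327.00°, 5.56°, 2.46°, 16.20°.
Largest gap = 327.00° ⇒ minimal covering band is its complement: 360° − 327.00° = 33.00°.
Band runs from +160.26° eastward to -166.74°, crossing the antimeridian.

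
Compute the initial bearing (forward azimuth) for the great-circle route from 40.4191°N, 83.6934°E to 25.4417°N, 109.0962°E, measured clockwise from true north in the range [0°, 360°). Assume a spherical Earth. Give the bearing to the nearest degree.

118°

Δλ = 109.0962 − 83.6934 = 25.4028°.
θ = atan2( sin Δλ · cos φ₂ , cos φ₁ · sin φ₂ − sin φ₁ · cos φ₂ · cos Δλ )
  = atan2(0.38738, -0.20183) = 117.520° → normalised to [0°, 360°): 117.520°.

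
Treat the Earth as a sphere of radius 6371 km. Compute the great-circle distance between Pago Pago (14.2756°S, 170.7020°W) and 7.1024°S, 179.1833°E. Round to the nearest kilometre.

Δλ = 179.1833 − -170.7020 = 349.8853°; wrapped into (−180°, 180°]: -10.1147°.
Δφ = -7.1024 − -14.2756 = 7.1732°.
a = sin²(Δφ/2) + cos φ₁ · cos φ₂ · sin²(Δλ/2) = 0.011387.
c = 2·atan2(√a, √(1−a)) = 0.21382 rad → d = 6371·c ≈ 1362.27 km.

1362 km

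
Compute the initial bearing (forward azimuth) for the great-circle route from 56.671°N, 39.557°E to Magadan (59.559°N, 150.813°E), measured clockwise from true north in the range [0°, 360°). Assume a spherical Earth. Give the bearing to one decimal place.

37.0°

Δλ = 150.813 − 39.557 = 111.256°.
θ = atan2( sin Δλ · cos φ₂ , cos φ₁ · sin φ₂ − sin φ₁ · cos φ₂ · cos Δλ )
  = atan2(0.47218, 0.62717) = 36.975° → normalised to [0°, 360°): 36.975°.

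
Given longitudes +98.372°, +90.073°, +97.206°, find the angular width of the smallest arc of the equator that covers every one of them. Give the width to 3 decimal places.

8.299°

Sort the longitudes: +90.073°, +97.206°, +98.372°.
Eastward gaps between consecutive values (wrapping around): 7.133°, 1.166°, 351.701°.
Largest gap = 351.701° ⇒ minimal covering band is its complement: 360° − 351.701° = 8.299°.
Band runs from +90.073° eastward to +98.372°.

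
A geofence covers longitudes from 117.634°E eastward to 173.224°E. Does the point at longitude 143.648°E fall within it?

Yes

Band width going east from +117.634° to +173.224°: ((173.224 − 117.634) mod 360) = 55.590°.
Offset of +143.648° east of the west edge: ((143.648 − 117.634) mod 360) = 26.014°.
26.014° ≤ 55.590° ⇒ inside.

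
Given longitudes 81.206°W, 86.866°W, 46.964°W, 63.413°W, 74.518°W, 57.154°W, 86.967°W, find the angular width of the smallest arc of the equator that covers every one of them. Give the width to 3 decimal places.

40.003°

Sort the longitudes: -86.967°, -86.866°, -81.206°, -74.518°, -63.413°, -57.154°, -46.964°.
Eastward gaps between consecutive values (wrapping around): 0.101°, 5.660°, 6.688°, 11.105°, 6.259°, 10.190°, 319.997°.
Largest gap = 319.997° ⇒ minimal covering band is its complement: 360° − 319.997° = 40.003°.
Band runs from -86.967° eastward to -46.964°.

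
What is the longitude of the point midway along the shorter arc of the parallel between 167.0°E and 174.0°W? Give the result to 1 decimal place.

176.5°E

Signed shortest Δλ from +167.0° to -174.0° is +19.0°.
Midpoint longitude = +167.0° + (+19.0°)/2 = +167.0° + 9.5° = +176.5°.
(The naïve average (+167.0 + -174.0)/2 = -3.5° is on the wrong side of the globe.)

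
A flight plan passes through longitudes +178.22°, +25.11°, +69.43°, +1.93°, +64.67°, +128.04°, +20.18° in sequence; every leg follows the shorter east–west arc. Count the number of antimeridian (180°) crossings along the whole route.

Leg 1: +178.22° → +25.11°, shortest Δλ = -153.11° (west) — does not cross 180°.
Leg 2: +25.11° → +69.43°, shortest Δλ = 44.32° (east) — does not cross 180°.
Leg 3: +69.43° → +1.93°, shortest Δλ = -67.5° (west) — does not cross 180°.
Leg 4: +1.93° → +64.67°, shortest Δλ = 62.74° (east) — does not cross 180°.
Leg 5: +64.67° → +128.04°, shortest Δλ = 63.37° (east) — does not cross 180°.
Leg 6: +128.04° → +20.18°, shortest Δλ = -107.86° (west) — does not cross 180°.
Total crossings: 0.

0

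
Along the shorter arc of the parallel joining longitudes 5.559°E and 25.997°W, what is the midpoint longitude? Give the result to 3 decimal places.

10.219°W

Signed shortest Δλ from +5.559° to -25.997° is -31.556°.
Midpoint longitude = +5.559° + (-31.556°)/2 = +5.559° − 15.778° = -10.219°.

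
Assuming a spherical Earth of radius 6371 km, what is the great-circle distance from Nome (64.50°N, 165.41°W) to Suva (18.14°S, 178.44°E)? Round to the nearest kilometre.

9293 km

Δλ = 178.44 − -165.41 = 343.85°; wrapped into (−180°, 180°]: -16.15°.
Δφ = -18.14 − 64.50 = -82.64°.
a = sin²(Δφ/2) + cos φ₁ · cos φ₂ · sin²(Δλ/2) = 0.444021.
c = 2·atan2(√a, √(1−a)) = 1.45860 rad → d = 6371·c ≈ 9292.76 km.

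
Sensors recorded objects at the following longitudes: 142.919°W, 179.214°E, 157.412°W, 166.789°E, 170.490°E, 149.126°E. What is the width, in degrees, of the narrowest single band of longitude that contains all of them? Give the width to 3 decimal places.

Sort the longitudes: -157.412°, -142.919°, +149.126°, +166.789°, +170.490°, +179.214°.
Eastward gaps between consecutive values (wrapping around): 14.493°, 292.045°, 17.663°, 3.701°, 8.724°, 23.374°.
Largest gap = 292.045° ⇒ minimal covering band is its complement: 360° − 292.045° = 67.955°.
Band runs from +149.126° eastward to -142.919°, crossing the antimeridian.

67.955°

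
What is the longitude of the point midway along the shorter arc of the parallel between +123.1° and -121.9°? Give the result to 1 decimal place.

Signed shortest Δλ from +123.1° to -121.9° is +115.0°.
Midpoint longitude = +123.1° + (+115.0°)/2 = +123.1° + 57.5° = +180.6°.
Normalise into (−180°, 180°]: -179.4°.
(The naïve average (+123.1 + -121.9)/2 = 0.6° is on the wrong side of the globe.)

-179.4°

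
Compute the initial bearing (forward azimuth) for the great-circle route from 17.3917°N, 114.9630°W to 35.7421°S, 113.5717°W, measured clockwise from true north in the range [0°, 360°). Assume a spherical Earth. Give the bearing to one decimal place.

178.6°

Δλ = -113.5717 − -114.9630 = 1.3913°.
θ = atan2( sin Δλ · cos φ₂ , cos φ₁ · sin φ₂ − sin φ₁ · cos φ₂ · cos Δλ )
  = atan2(0.01971, -0.79997) = 178.589° → normalised to [0°, 360°): 178.589°.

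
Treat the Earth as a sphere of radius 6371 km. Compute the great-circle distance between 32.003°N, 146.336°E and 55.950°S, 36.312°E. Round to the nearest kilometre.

Δλ = 36.312 − 146.336 = -110.024°.
Δφ = -55.950 − 32.003 = -87.953°.
a = sin²(Δφ/2) + cos φ₁ · cos φ₂ · sin²(Δλ/2) = 0.800843.
c = 2·atan2(√a, √(1−a)) = 2.21641 rad → d = 6371·c ≈ 14120.73 km.

14121 km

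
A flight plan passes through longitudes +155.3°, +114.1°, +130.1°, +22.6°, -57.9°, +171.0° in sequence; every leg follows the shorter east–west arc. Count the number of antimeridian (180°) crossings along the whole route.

Leg 1: +155.3° → +114.1°, shortest Δλ = -41.2° (west) — does not cross 180°.
Leg 2: +114.1° → +130.1°, shortest Δλ = 16.0° (east) — does not cross 180°.
Leg 3: +130.1° → +22.6°, shortest Δλ = -107.5° (west) — does not cross 180°.
Leg 4: +22.6° → -57.9°, shortest Δλ = -80.5° (west) — does not cross 180°.
Leg 5: -57.9° → +171.0°, shortest Δλ = -131.1° (west) — crosses 180°.
Total crossings: 1.

1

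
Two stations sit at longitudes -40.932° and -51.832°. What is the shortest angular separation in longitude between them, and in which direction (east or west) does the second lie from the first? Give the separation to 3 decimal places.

Raw difference: -51.832 − -40.932 = -10.9°.
Normalise into (−180°, 180°]: -10.9° stays -10.9°.
Negative ⇒ the second point lies to the west; separation 10.900°.

10.900° west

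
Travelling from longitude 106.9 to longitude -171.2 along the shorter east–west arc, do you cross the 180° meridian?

Yes

Naïve |-171.2 − 106.9| = 278.1° > 180°, so the shorter arc goes the other way round — across 180°.
Signed shortest Δλ = ((-171.2 − 106.9 + 180) mod 360) − 180 = 81.9°.
Going east by 81.9° from +106.9° passes through 180° before reaching -171.2°.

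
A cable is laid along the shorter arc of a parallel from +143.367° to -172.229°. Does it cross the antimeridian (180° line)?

Naïve |-172.229 − 143.367| = 315.596° > 180°, so the shorter arc goes the other way round — across 180°.
Signed shortest Δλ = ((-172.229 − 143.367 + 180) mod 360) − 180 = 44.404°.
Going east by 44.404° from +143.367° passes through 180° before reaching -172.229°.

Yes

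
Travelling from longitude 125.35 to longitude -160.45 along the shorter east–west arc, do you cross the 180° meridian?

Naïve |-160.45 − 125.35| = 285.8° > 180°, so the shorter arc goes the other way round — across 180°.
Signed shortest Δλ = ((-160.45 − 125.35 + 180) mod 360) − 180 = 74.2°.
Going east by 74.2° from +125.35° passes through 180° before reaching -160.45°.

Yes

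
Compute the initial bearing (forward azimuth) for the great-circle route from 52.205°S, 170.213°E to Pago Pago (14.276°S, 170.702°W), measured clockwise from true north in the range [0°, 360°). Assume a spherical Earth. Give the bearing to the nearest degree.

Δλ = -170.702 − 170.213 = -340.915°; wrapped into (−180°, 180°]: 19.085°.
θ = atan2( sin Δλ · cos φ₂ , cos φ₁ · sin φ₂ − sin φ₁ · cos φ₂ · cos Δλ )
  = atan2(0.31687, 0.57259) = 28.960° → normalised to [0°, 360°): 28.960°.

29°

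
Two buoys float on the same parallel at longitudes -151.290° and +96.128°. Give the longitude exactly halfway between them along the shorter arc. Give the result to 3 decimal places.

Signed shortest Δλ from -151.290° to +96.128° is -112.582°.
Midpoint longitude = -151.290° + (-112.582°)/2 = -151.290° − 56.291° = -207.581°.
Normalise into (−180°, 180°]: +152.419°.
(The naïve average (-151.290 + +96.128)/2 = -27.581° is on the wrong side of the globe.)

+152.419°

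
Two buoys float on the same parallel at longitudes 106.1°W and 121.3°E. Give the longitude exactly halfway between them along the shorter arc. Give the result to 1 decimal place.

172.4°W

Signed shortest Δλ from -106.1° to +121.3° is -132.6°.
Midpoint longitude = -106.1° + (-132.6°)/2 = -106.1° − 66.3° = -172.4°.
(The naïve average (-106.1 + +121.3)/2 = 7.6° is on the wrong side of the globe.)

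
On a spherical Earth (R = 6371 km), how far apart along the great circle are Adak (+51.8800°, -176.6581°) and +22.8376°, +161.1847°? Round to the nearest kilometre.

Δλ = 161.1847 − -176.6581 = 337.8428°; wrapped into (−180°, 180°]: -22.1572°.
Δφ = 22.8376 − 51.8800 = -29.0424°.
a = sin²(Δφ/2) + cos φ₁ · cos φ₂ · sin²(Δλ/2) = 0.083876.
c = 2·atan2(√a, √(1−a)) = 0.58765 rad → d = 6371·c ≈ 3743.90 km.

3744 km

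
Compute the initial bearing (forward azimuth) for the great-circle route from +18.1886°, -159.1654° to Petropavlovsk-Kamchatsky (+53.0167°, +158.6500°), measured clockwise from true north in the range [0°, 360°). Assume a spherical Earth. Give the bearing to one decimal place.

326.9°

Δλ = 158.6500 − -159.1654 = 317.8154°; wrapped into (−180°, 180°]: -42.1846°.
θ = atan2( sin Δλ · cos φ₂ , cos φ₁ · sin φ₂ − sin φ₁ · cos φ₂ · cos Δλ )
  = atan2(-0.40398, 0.61975) = -33.098° → normalised to [0°, 360°): 326.902°.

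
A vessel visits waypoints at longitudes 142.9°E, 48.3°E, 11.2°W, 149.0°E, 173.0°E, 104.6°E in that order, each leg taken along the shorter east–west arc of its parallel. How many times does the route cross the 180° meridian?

0

Leg 1: +142.9° → +48.3°, shortest Δλ = -94.6° (west) — does not cross 180°.
Leg 2: +48.3° → -11.2°, shortest Δλ = -59.5° (west) — does not cross 180°.
Leg 3: -11.2° → +149.0°, shortest Δλ = 160.2° (east) — does not cross 180°.
Leg 4: +149.0° → +173.0°, shortest Δλ = 24.0° (east) — does not cross 180°.
Leg 5: +173.0° → +104.6°, shortest Δλ = -68.4° (west) — does not cross 180°.
Total crossings: 0.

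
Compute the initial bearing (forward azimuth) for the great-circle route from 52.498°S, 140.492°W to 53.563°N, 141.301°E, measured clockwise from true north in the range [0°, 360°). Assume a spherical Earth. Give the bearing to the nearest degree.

315°

Δλ = 141.301 − -140.492 = 281.793°; wrapped into (−180°, 180°]: -78.207°.
θ = atan2( sin Δλ · cos φ₂ , cos φ₁ · sin φ₂ − sin φ₁ · cos φ₂ · cos Δλ )
  = atan2(-0.58140, 0.58608) = -44.771° → normalised to [0°, 360°): 315.229°.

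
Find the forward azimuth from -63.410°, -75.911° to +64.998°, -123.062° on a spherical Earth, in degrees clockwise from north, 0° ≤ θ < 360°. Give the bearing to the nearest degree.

335°

Δλ = -123.062 − -75.911 = -47.151°.
θ = atan2( sin Δλ · cos φ₂ , cos φ₁ · sin φ₂ − sin φ₁ · cos φ₂ · cos Δλ )
  = atan2(-0.30987, 0.66269) = -25.060° → normalised to [0°, 360°): 334.940°.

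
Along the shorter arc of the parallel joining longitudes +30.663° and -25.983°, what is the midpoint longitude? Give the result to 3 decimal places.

Signed shortest Δλ from +30.663° to -25.983° is -56.646°.
Midpoint longitude = +30.663° + (-56.646°)/2 = +30.663° − 28.323° = +2.340°.

+2.340°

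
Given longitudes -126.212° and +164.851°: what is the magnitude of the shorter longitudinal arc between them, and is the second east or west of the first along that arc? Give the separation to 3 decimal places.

Raw difference: 164.851 − -126.212 = 291.063°.
Normalise into (−180°, 180°]: 291.063° − 360° = -68.937°.
Negative ⇒ the second point lies to the west; separation 68.937°.

68.937° west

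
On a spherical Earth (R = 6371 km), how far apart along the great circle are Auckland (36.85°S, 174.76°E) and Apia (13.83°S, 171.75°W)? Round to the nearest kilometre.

2889 km

Δλ = -171.75 − 174.76 = -346.51°; wrapped into (−180°, 180°]: 13.49°.
Δφ = -13.83 − -36.85 = 23.02°.
a = sin²(Δφ/2) + cos φ₁ · cos φ₂ · sin²(Δλ/2) = 0.050534.
c = 2·atan2(√a, √(1−a)) = 0.45347 rad → d = 6371·c ≈ 2889.07 km.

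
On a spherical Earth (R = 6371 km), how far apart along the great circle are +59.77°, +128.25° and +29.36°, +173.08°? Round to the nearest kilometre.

Δλ = 173.08 − 128.25 = 44.83°.
Δφ = 29.36 − 59.77 = -30.41°.
a = sin²(Δφ/2) + cos φ₁ · cos φ₂ · sin²(Δλ/2) = 0.132589.
c = 2·atan2(√a, √(1−a)) = 0.74539 rad → d = 6371·c ≈ 4748.90 km.

4749 km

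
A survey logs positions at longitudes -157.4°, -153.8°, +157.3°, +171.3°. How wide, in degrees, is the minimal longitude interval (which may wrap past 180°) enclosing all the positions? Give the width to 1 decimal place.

48.9°

Sort the longitudes: -157.4°, -153.8°, +157.3°, +171.3°.
Eastward gaps between consecutive values (wrapping around): 3.6°, 311.1°, 14.0°, 31.3°.
Largest gap = 311.1° ⇒ minimal covering band is its complement: 360° − 311.1° = 48.9°.
Band runs from +157.3° eastward to -153.8°, crossing the antimeridian.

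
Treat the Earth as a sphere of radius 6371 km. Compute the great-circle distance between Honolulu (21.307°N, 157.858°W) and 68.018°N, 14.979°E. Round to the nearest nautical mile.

Δλ = 14.979 − -157.858 = 172.837°.
Δφ = 68.018 − 21.307 = 46.711°.
a = sin²(Δφ/2) + cos φ₁ · cos φ₂ · sin²(Δλ/2) = 0.504530.
c = 2·atan2(√a, √(1−a)) = 1.57986 rad → d = 6371·c ≈ 10065.26 km ≈ 5434.81 nmi.

5435 nmi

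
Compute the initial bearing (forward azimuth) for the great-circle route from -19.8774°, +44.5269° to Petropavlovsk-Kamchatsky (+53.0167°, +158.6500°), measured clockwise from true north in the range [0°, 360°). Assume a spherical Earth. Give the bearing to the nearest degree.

39°

Δλ = 158.6500 − 44.5269 = 114.1231°.
θ = atan2( sin Δλ · cos φ₂ , cos φ₁ · sin φ₂ − sin φ₁ · cos φ₂ · cos Δλ )
  = atan2(0.54905, 0.66762) = 39.433° → normalised to [0°, 360°): 39.433°.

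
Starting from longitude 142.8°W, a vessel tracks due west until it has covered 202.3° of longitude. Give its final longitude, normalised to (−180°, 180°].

14.9°E

Start at -142.8°; shift −202.3° → -345.1°.
-345.1° lies outside (−180°, 180°]; add 360° → +14.9°.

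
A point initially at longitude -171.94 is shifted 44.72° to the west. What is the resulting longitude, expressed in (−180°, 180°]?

Start at -171.94°; shift −44.72° → -216.66°.
-216.66° lies outside (−180°, 180°]; add 360° → +143.34°.

+143.34°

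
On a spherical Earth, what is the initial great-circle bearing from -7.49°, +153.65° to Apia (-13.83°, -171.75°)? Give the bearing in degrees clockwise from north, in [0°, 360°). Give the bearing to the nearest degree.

104°

Δλ = -171.75 − 153.65 = -325.40°; wrapped into (−180°, 180°]: 34.60°.
θ = atan2( sin Δλ · cos φ₂ , cos φ₁ · sin φ₂ − sin φ₁ · cos φ₂ · cos Δλ )
  = atan2(0.55138, -0.13281) = 103.543° → normalised to [0°, 360°): 103.543°.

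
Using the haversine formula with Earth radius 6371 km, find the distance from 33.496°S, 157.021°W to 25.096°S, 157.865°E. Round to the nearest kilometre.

4438 km

Δλ = 157.865 − -157.021 = 314.886°; wrapped into (−180°, 180°]: -45.114°.
Δφ = -25.096 − -33.496 = 8.400°.
a = sin²(Δφ/2) + cos φ₁ · cos φ₂ · sin²(Δλ/2) = 0.116492.
c = 2·atan2(√a, √(1−a)) = 0.69662 rad → d = 6371·c ≈ 4438.16 km.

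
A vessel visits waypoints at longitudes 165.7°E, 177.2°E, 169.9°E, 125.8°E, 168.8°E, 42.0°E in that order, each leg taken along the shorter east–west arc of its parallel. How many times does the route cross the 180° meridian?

0

Leg 1: +165.7° → +177.2°, shortest Δλ = 11.5° (east) — does not cross 180°.
Leg 2: +177.2° → +169.9°, shortest Δλ = -7.3° (west) — does not cross 180°.
Leg 3: +169.9° → +125.8°, shortest Δλ = -44.1° (west) — does not cross 180°.
Leg 4: +125.8° → +168.8°, shortest Δλ = 43.0° (east) — does not cross 180°.
Leg 5: +168.8° → +42.0°, shortest Δλ = -126.8° (west) — does not cross 180°.
Total crossings: 0.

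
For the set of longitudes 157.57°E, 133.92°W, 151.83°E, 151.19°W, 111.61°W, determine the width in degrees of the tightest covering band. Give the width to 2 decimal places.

96.56°

Sort the longitudes: -151.19°, -133.92°, -111.61°, +151.83°, +157.57°.
Eastward gaps between consecutive values (wrapping around): 17.27°, 22.31°, 263.44°, 5.74°, 51.24°.
Largest gap = 263.44° ⇒ minimal covering band is its complement: 360° − 263.44° = 96.56°.
Band runs from +151.83° eastward to -111.61°, crossing the antimeridian.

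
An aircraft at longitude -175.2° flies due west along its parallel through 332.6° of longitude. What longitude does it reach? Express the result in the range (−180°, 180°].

Start at -175.2°; shift −332.6° → -507.8°.
-507.8° lies outside (−180°, 180°]; add 360° → -147.8°.

-147.8°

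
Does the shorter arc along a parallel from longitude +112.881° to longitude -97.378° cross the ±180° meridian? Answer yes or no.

Yes

Naïve |-97.378 − 112.881| = 210.259° > 180°, so the shorter arc goes the other way round — across 180°.
Signed shortest Δλ = ((-97.378 − 112.881 + 180) mod 360) − 180 = 149.741°.
Going east by 149.741° from +112.881° passes through 180° before reaching -97.378°.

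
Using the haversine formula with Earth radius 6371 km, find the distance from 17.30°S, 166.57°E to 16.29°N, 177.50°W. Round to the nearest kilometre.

Δλ = -177.50 − 166.57 = -344.07°; wrapped into (−180°, 180°]: 15.93°.
Δφ = 16.29 − -17.30 = 33.59°.
a = sin²(Δφ/2) + cos φ₁ · cos φ₂ · sin²(Δλ/2) = 0.101088.
c = 2·atan2(√a, √(1−a)) = 0.64712 rad → d = 6371·c ≈ 4122.79 km.

4123 km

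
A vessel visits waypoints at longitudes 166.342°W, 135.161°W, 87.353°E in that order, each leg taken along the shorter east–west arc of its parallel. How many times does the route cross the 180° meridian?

1

Leg 1: -166.342° → -135.161°, shortest Δλ = 31.181° (east) — does not cross 180°.
Leg 2: -135.161° → +87.353°, shortest Δλ = -137.486° (west) — crosses 180°.
Total crossings: 1.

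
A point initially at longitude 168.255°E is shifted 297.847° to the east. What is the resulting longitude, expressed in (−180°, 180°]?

Start at +168.255°; shift +297.847° → +466.102°.
+466.102° lies outside (−180°, 180°]; subtract 360° → +106.102°.

106.102°E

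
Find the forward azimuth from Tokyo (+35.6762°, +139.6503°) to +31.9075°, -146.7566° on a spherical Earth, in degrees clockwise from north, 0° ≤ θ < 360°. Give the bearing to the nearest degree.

70°

Δλ = -146.7566 − 139.6503 = -286.4069°; wrapped into (−180°, 180°]: 73.5931°.
θ = atan2( sin Δλ · cos φ₂ , cos φ₁ · sin φ₂ − sin φ₁ · cos φ₂ · cos Δλ )
  = atan2(0.81434, 0.28951) = 70.429° → normalised to [0°, 360°): 70.429°.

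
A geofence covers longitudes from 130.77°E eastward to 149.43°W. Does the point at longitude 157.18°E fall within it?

Band width going east from +130.77° to -149.43°: ((-149.43 − 130.77) mod 360) = 79.80°.
Offset of +157.18° east of the west edge: ((157.18 − 130.77) mod 360) = 26.41°.
26.41° ≤ 79.80° ⇒ inside.

Yes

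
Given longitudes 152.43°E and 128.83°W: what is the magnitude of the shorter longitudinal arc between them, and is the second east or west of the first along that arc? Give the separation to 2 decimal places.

Raw difference: -128.83 − 152.43 = -281.26°.
Normalise into (−180°, 180°]: -281.26° + 360° = 78.74°.
Positive ⇒ the second point lies to the east; separation 78.74°.

78.74° east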